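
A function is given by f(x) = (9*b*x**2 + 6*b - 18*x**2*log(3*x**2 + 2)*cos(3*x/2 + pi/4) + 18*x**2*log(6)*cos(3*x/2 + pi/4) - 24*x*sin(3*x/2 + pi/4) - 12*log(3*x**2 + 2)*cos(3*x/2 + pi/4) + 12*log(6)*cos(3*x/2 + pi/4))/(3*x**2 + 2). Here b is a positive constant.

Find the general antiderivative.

Whatever form F(x) takes, F'(x) = f(x) is non-negotiable.
Check: d/dx[3*b*x - 4*log(x**2/2 + 1/3)*sin(3*x/2 + pi/4)] = (9*b*x**2 + 6*b - 18*x**2*log(3*x**2 + 2)*cos(3*x/2 + pi/4) + 18*x**2*log(6)*cos(3*x/2 + pi/4) - 24*x*sin(3*x/2 + pi/4) - 12*log(3*x**2 + 2)*cos(3*x/2 + pi/4) + 12*log(6)*cos(3*x/2 + pi/4))/(3*x**2 + 2) = f(x).

F(x) = 3*b*x - 4*log(x**2/2 + 1/3)*sin(3*x/2 + pi/4) + C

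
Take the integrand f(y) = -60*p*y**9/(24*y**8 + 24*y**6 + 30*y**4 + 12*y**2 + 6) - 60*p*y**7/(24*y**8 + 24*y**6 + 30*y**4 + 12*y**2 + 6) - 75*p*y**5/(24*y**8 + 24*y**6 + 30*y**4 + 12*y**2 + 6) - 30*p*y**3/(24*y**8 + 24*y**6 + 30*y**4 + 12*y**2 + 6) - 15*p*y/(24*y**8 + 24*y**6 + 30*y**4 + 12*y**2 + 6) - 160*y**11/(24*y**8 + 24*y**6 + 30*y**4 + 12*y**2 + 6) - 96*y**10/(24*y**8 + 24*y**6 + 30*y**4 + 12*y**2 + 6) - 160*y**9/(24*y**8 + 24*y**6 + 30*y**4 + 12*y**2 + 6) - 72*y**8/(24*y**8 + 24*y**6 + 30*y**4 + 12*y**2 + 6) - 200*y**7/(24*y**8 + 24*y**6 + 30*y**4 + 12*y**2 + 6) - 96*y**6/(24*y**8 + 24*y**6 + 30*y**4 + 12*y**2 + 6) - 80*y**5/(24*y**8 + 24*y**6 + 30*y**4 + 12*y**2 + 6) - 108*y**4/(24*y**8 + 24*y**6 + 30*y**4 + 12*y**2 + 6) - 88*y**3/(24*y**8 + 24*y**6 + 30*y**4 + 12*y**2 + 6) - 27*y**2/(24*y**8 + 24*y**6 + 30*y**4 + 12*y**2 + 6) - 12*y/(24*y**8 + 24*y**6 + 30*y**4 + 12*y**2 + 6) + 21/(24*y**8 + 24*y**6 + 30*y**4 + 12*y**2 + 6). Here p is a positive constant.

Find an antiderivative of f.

Integrate term by term and add the pieces.
Check: d/dy[(-15*p*y**2*(2*y**4 + y**2 + 1) - 20*y**4*(2*y**4 + y**2 + 1) + 18*y**4 - 16*y**3*(2*y**4 + y**2 + 1) + 9*y**2 + 12*y*(2*y**4 + y**2 + 1) + 30*y + 21)/(12*(2*y**4 + y**2 + 1))] = (-60*p*y**9 - 60*p*y**7 - 75*p*y**5 - 30*p*y**3 - 15*p*y - 160*y**11 - 96*y**10 - 160*y**9 - 72*y**8 - 200*y**7 - 96*y**6 - 80*y**5 - 108*y**4 - 88*y**3 - 27*y**2 - 12*y + 21)/(24*y**8 + 24*y**6 + 30*y**4 + 12*y**2 + 6), which equals f(y).

An antiderivative is F(y) = (-15*p*y**2*(2*y**4 + y**2 + 1) - 20*y**4*(2*y**4 + y**2 + 1) + 18*y**4 - 16*y**3*(2*y**4 + y**2 + 1) + 9*y**2 + 12*y*(2*y**4 + y**2 + 1) + 30*y + 21)/(12*(2*y**4 + y**2 + 1)).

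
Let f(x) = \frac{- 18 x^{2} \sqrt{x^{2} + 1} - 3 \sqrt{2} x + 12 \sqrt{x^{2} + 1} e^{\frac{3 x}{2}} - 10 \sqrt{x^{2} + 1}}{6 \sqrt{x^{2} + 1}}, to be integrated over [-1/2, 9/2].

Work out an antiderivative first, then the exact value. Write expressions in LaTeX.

Antiderivative: F(x) = - x^{3} - \frac{5 x}{3} - \sqrt{\frac{x^{2}}{2} + \frac{1}{2}} + \frac{4 e^{\frac{3 x}{2}}}{3}; value = - \frac{1195}{12} - \frac{\sqrt{170}}{4} - \frac{4}{3 e^{\frac{3}{4}}} + \frac{\sqrt{10}}{4} + \frac{4 e^{\frac{27}{4}}}{3}

An antiderivative F(x) passes only if d/dx[F] lands on f(x) exactly.
F(x) = - x^{3} - \frac{5 x}{3} - \sqrt{\frac{x^{2}}{2} + \frac{1}{2}} + \frac{4 e^{\frac{3 x}{2}}}{3} is an antiderivative of f.
Check: d/dx[- x^{3} - \frac{5 x}{3} - \sqrt{\frac{x^{2}}{2} + \frac{1}{2}} + \frac{4 e^{\frac{3 x}{2}}}{3}] = \frac{- 18 x^{2} \sqrt{x^{2} + 1} - 3 \sqrt{2} x + 12 \sqrt{x^{2} + 1} e^{\frac{3 x}{2}} - 10 \sqrt{x^{2} + 1}}{6 \sqrt{x^{2} + 1}} = f(x).
F(9/2) = - \frac{789}{8} - \frac{\sqrt{170}}{4} + \frac{4 e^{\frac{27}{4}}}{3}; F(-1/2) = - \frac{\sqrt{10}}{4} + \frac{4}{3 e^{\frac{3}{4}}} + \frac{23}{24}.
Integral = F(9/2) - F(-1/2) = - \frac{1195}{12} - \frac{\sqrt{170}}{4} - \frac{4}{3 e^{\frac{3}{4}}} + \frac{\sqrt{10}}{4} + \frac{4 e^{\frac{27}{4}}}{3}.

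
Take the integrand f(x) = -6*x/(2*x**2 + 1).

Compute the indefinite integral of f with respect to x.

F(x) = -3*log(2*x**2 + 1)/2 + C

The substitution u = 2*x**2 + 1 works: f is exactly (dF/du)*(du/dx) for that inner function.
Check: d/dx[-3*log(2*x**2 + 1)/2] = -6*x/(2*x**2 + 1) = f(x).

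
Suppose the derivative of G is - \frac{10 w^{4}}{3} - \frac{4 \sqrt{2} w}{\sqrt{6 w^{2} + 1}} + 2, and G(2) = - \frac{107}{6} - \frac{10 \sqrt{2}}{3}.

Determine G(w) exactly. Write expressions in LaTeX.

Integrate term by term and add the pieces.
A general antiderivative is - \frac{2 w^{5}}{3} + 2 w - \frac{4 \sqrt{3 w^{2} + \frac{1}{2}}}{3} - 1 + C.
The condition gives C = - \frac{107}{6} - \frac{10 \sqrt{2}}{3} - (- \frac{55}{3} - \frac{10 \sqrt{2}}{3}) = \frac{1}{2}.
So G(w) = \frac{- 4 w^{5} + 12 w - 4 \sqrt{2} \sqrt{6 w^{2} + 1} - 3}{6}.
Check: d/dw[\frac{- 4 w^{5} + 12 w - 4 \sqrt{2} \sqrt{6 w^{2} + 1} - 3}{6}] = \frac{- 10 w^{4} \sqrt{6 w^{2} + 1} - 12 \sqrt{2} w + 6 \sqrt{6 w^{2} + 1}}{3 \sqrt{6 w^{2} + 1}}, which equals G'(w).

G(w) = \frac{- 4 w^{5} + 12 w - 4 \sqrt{2} \sqrt{6 w^{2} + 1} - 3}{6}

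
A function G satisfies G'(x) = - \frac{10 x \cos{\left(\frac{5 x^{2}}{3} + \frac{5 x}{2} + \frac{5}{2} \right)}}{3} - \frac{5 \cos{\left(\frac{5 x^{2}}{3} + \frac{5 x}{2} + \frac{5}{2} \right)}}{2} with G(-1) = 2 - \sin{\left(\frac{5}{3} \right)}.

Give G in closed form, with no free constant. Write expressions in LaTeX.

G(x) = 2 - \sin{\left(\frac{5 x^{2}}{3} + \frac{5 x}{2} + \frac{5}{2} \right)}

The substitution u = \frac{5 x^{2}}{3} + \frac{5 x}{2} + \frac{5}{2} works: G'(x) is exactly (dG/du)*(du/dx) for that inner function.
A general antiderivative is - \sin{\left(\frac{5 x^{2}}{3} + \frac{5 x}{2} + \frac{5}{2} \right)} + C.
The condition gives C = 2 - \sin{\left(\frac{5}{3} \right)} - (- \sin{\left(\frac{5}{3} \right)}) = 2.
So G(x) = 2 - \sin{\left(\frac{5 x^{2}}{3} + \frac{5 x}{2} + \frac{5}{2} \right)}.
Check: d/dx[2 - \sin{\left(\frac{5 x^{2}}{3} + \frac{5 x}{2} + \frac{5}{2} \right)}] = - \frac{10 x \cos{\left(\frac{5 x^{2}}{3} + \frac{5 x}{2} + \frac{5}{2} \right)}}{3} - \frac{5 \cos{\left(\frac{5 x^{2}}{3} + \frac{5 x}{2} + \frac{5}{2} \right)}}{2} = G'(x).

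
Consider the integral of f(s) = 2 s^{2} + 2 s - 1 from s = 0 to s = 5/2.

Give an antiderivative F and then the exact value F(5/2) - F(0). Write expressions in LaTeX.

The integrand splits into summands that can be handled one at a time.
F(s) = \frac{2 s^{3}}{3} + s^{2} - s is an antiderivative of f.
Check: d/ds[\frac{2 s^{3}}{3} + s^{2} - s] = 2 s^{2} + 2 s - 1 = f(s).
F(5/2) = \frac{85}{6}; F(0) = 0.
Integral = F(5/2) - F(0) = \frac{85}{6}.

Antiderivative: F(s) = \frac{2 s^{3}}{3} + s^{2} - s; value = \frac{85}{6}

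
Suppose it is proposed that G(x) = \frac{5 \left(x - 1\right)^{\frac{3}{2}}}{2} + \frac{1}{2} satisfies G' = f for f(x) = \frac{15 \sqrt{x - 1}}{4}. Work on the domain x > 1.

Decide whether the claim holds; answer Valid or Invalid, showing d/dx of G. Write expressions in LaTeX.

Valid. The derivative of G reproduces f.

d/dx[G] = \frac{15 \sqrt{x - 1}}{4}
This equals f(x) exactly, so the claim holds.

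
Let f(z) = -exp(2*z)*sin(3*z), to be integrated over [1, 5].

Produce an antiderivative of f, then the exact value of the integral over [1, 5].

Antiderivative: F(z) = (-2*sin(3*z) + 3*cos(3*z))*exp(2*z)/13; value = 3*exp(10)*cos(15)/13 - 2*exp(10)*sin(15)/13 + 2*exp(2)*sin(3)/13 - 3*exp(2)*cos(3)/13

Whatever form F(z) takes, F'(z) = f(z) is non-negotiable.
F(z) = (-2*sin(3*z) + 3*cos(3*z))*exp(2*z)/13 is an antiderivative of f.
Check: d/dz[(-2*sin(3*z) + 3*cos(3*z))*exp(2*z)/13] = -exp(2*z)*sin(3*z) = f(z).
F(5) = 3*exp(10)*cos(15)/13 - 2*exp(10)*sin(15)/13; F(1) = 3*exp(2)*cos(3)/13 - 2*exp(2)*sin(3)/13.
Integral = F(5) - F(1) = 3*exp(10)*cos(15)/13 - 2*exp(10)*sin(15)/13 + 2*exp(2)*sin(3)/13 - 3*exp(2)*cos(3)/13.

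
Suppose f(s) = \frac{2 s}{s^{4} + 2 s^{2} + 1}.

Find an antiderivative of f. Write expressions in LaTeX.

f matches the chain-rule pattern g'(h)*h' with inner function h(s) = 2 s^{2} + 2; substituting u = h(s) collapses the integral.
Check: d/ds[- \frac{1}{s^{2} + 1}] = \frac{2 s}{s^{4} + 2 s^{2} + 1} = f(s).

An antiderivative is F(s) = - \frac{1}{s^{2} + 1}.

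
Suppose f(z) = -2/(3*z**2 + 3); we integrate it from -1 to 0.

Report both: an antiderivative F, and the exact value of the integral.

Antiderivative: F(z) = -2*atan(z)/3; value = -pi/6

Since d/dz undoes antidifferentiation here, F'(z) = f(z) is required of F(z).
F(z) = -2*atan(z)/3 is an antiderivative of f.
Check: d/dz[-2*atan(z)/3] = -2/(3*z**2 + 3) = f(z).
F(0) = 0; F(-1) = pi/6.
Integral = F(0) - F(-1) = -pi/6.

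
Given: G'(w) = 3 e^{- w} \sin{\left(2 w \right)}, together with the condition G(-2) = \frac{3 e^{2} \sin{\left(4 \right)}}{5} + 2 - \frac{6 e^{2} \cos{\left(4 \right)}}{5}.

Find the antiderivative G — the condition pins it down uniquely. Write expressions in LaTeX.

G(w) = 2 - \frac{3 e^{- w} \sin{\left(2 w \right)}}{5} - \frac{6 e^{- w} \cos{\left(2 w \right)}}{5}

Whatever form G(w) takes, its d/dw must return the stated G'(w).
A general antiderivative is - \frac{3 e^{- w} \sin{\left(2 w \right)}}{5} - \frac{6 e^{- w} \cos{\left(2 w \right)}}{5} + C.
The condition gives C = \frac{3 e^{2} \sin{\left(4 \right)}}{5} + 2 - \frac{6 e^{2} \cos{\left(4 \right)}}{5} - (\frac{3 e^{2} \sin{\left(4 \right)}}{5} - \frac{6 e^{2} \cos{\left(4 \right)}}{5}) = 2.
So G(w) = 2 - \frac{3 e^{- w} \sin{\left(2 w \right)}}{5} - \frac{6 e^{- w} \cos{\left(2 w \right)}}{5}.
Check: d/dw[2 - \frac{3 e^{- w} \sin{\left(2 w \right)}}{5} - \frac{6 e^{- w} \cos{\left(2 w \right)}}{5}] = 3 e^{- w} \sin{\left(2 w \right)} = G'(w).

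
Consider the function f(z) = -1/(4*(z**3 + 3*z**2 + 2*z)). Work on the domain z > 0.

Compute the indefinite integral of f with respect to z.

F(z) = (2*log(z + 1) - log(z**2 + 2*z))/8 + C

Factor the denominator (4*z*(z + 1)*(z + 2)) and decompose: f = -1/(8*(z + 2)) + 1/(4*(z + 1)) - 1/(8*z); each piece integrates to a log, atan, or power term.
Check: d/dz[(2*log(z + 1) - log(z**2 + 2*z))/8] = -1/(4*z**3 + 12*z**2 + 8*z), which equals f(z).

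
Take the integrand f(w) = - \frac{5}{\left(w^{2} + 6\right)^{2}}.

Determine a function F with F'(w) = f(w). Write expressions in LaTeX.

An antiderivative is F(w) = - \frac{5 w}{12 w^{2} + 72} - \frac{5 \sqrt{6} \operatorname{atan}{\left(\frac{\sqrt{6} w}{6} \right)}}{72}.

Check any antiderivative F(w) by computing F'(w) and comparing it with f(w).
Check: d/dw[- \frac{5 w}{12 w^{2} + 72} - \frac{5 \sqrt{6} \operatorname{atan}{\left(\frac{\sqrt{6} w}{6} \right)}}{72}] = - \frac{5}{w^{4} + 12 w^{2} + 36}, which equals f(w).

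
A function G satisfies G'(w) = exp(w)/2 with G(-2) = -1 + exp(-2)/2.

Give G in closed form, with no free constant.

G(w) = (exp(w) - 2)/2

Check a candidate G(w) by differentiating: d/dw[G] must match the given G'(w).
A general antiderivative is exp(w)/2 + C.
The condition gives C = -1 + exp(-2)/2 - (exp(-2)/2) = -1.
So G(w) = (exp(w) - 2)/2.
Check: d/dw[(exp(w) - 2)/2] = exp(w)/2 = G'(w).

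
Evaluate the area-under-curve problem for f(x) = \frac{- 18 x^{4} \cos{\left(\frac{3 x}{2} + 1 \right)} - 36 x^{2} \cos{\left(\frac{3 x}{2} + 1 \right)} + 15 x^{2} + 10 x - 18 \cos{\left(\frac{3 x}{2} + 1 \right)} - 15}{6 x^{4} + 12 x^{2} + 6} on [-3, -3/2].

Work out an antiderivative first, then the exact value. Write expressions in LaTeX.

Antiderivative: F(x) = \frac{- 5 x - \frac{5}{3}}{2 x^{2} + 2} - 2 \sin{\left(\frac{3 x}{2} + 1 \right)}; value = \frac{3}{13} - 2 \sin{\left(\frac{7}{2} \right)} + 2 \sin{\left(\frac{5}{4} \right)}

Since d/dx undoes antidifferentiation here, F'(x) = f(x) is required of F(x).
F(x) = \frac{- 5 x - \frac{5}{3}}{2 x^{2} + 2} - 2 \sin{\left(\frac{3 x}{2} + 1 \right)} is an antiderivative of f.
Check: d/dx[\frac{- 5 x - \frac{5}{3}}{2 x^{2} + 2} - 2 \sin{\left(\frac{3 x}{2} + 1 \right)}] = \frac{- 18 x^{4} \cos{\left(\frac{3 x}{2} + 1 \right)} - 36 x^{2} \cos{\left(\frac{3 x}{2} + 1 \right)} + 15 x^{2} + 10 x - 18 \cos{\left(\frac{3 x}{2} + 1 \right)} - 15}{6 x^{4} + 12 x^{2} + 6} = f(x).
F(-3/2) = \frac{35}{39} + 2 \sin{\left(\frac{5}{4} \right)}; F(-3) = 2 \sin{\left(\frac{7}{2} \right)} + \frac{2}{3}.
Integral = F(-3/2) - F(-3) = \frac{3}{13} - 2 \sin{\left(\frac{7}{2} \right)} + 2 \sin{\left(\frac{5}{4} \right)}.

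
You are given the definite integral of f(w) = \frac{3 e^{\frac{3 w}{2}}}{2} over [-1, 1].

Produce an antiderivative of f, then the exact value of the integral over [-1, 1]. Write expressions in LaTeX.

Antiderivative: F(w) = e^{\frac{3 w}{2}}; value = - \frac{1}{e^{\frac{3}{2}}} + e^{\frac{3}{2}}

For F(w) to be correct the identity F'(w) - f(w) = 0 must hold.
F(w) = e^{\frac{3 w}{2}} is an antiderivative of f.
Check: d/dw[e^{\frac{3 w}{2}}] = \frac{3 e^{\frac{3 w}{2}}}{2} = f(w).
F(1) = e^{\frac{3}{2}}; F(-1) = e^{- \frac{3}{2}}.
Integral = F(1) - F(-1) = - \frac{1}{e^{\frac{3}{2}}} + e^{\frac{3}{2}}.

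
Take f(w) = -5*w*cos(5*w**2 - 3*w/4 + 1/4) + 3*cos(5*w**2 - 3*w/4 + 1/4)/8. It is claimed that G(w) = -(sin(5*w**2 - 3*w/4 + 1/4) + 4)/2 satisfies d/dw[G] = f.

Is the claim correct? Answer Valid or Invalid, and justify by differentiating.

Valid - the claim checks out under differentiation.

d/dw[G] = -5*w*cos(5*w**2 - 3*w/4 + 1/4) + 3*cos(5*w**2 - 3*w/4 + 1/4)/8
This equals f(w) exactly, so the claim holds.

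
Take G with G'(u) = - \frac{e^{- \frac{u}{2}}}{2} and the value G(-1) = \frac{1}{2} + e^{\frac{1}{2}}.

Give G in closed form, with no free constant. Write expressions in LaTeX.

For G(u) to be correct, d/du[G] must agree with the stated G'(u) identically.
A general antiderivative is e^{- \frac{u}{2}} + C.
The condition gives C = \frac{1}{2} + e^{\frac{1}{2}} - (e^{\frac{1}{2}}) = \frac{1}{2}.
So G(u) = \frac{1}{2} + e^{- \frac{u}{2}}.
Check: d/du[\frac{1}{2} + e^{- \frac{u}{2}}] = - \frac{e^{- \frac{u}{2}}}{2} = G'(u).

G(u) = \frac{1}{2} + e^{- \frac{u}{2}}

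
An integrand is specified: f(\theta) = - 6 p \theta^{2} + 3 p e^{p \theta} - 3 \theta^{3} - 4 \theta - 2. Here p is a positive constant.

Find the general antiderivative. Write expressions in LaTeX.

Integrate term by term and add the pieces.
Check: d/d\theta[- 2 p \theta^{3} - \frac{3 \theta^{4}}{4} - 2 \theta^{2} - 2 \theta + 3 e^{p \theta}] = - 6 p \theta^{2} + 3 p e^{p \theta} - 3 \theta^{3} - 4 \theta - 2 = f(\theta).

F(\theta) = - 2 p \theta^{3} - \frac{3 \theta^{4}}{4} - 2 \theta^{2} - 2 \theta + 3 e^{p \theta} + C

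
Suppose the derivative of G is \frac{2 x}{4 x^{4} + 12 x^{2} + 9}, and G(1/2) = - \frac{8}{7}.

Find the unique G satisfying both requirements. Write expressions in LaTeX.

The substitution u = 4 x^{2} + 6 works: G'(x) is exactly (dG/du)*(du/dx) for that inner function.
A general antiderivative is - \frac{1}{4 x^{2} + 6} + C.
The condition gives C = - \frac{8}{7} - (- \frac{1}{7}) = -1.
So G(x) = - \frac{4 x^{2} + 7}{2 \left(2 x^{2} + 3\right)}.
Check: d/dx[- \frac{4 x^{2} + 7}{2 \left(2 x^{2} + 3\right)}] = \frac{2 x}{4 x^{4} + 12 x^{2} + 9} = G'(x).

G(x) = - \frac{4 x^{2} + 7}{2 \left(2 x^{2} + 3\right)}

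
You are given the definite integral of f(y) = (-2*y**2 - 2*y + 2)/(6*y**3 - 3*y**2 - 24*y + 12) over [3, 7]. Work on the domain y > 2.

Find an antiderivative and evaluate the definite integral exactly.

Factor the denominator (3*(y - 2)*(y + 2)*(2*y - 1)) and decompose: f = -2/(45*(2*y - 1)) - 1/(30*(y + 2)) - 5/(18*(y - 2)); each piece integrates to a log, atan, or power term.
F(y) = -(25*log(y - 2) + 2*log(y - 1/2) + 3*log(y + 2))/90 is an antiderivative of f.
Check: d/dy[-(25*log(y - 2) + 2*log(y - 1/2) + 3*log(y + 2))/90] = (-2*y**2 - 2*y + 2)/(6*y**3 - 3*y**2 - 24*y + 12) = f(y).
F(7) = -5*log(5)/18 - log(9)/30 - log(13/2)/45; F(3) = -log(5)/30 - log(5/2)/45.
Integral = F(7) - F(3) = -11*log(5)/45 - log(9)/30 - log(13/2)/45 + log(5/2)/45.

Antiderivative: F(y) = -(25*log(y - 2) + 2*log(y - 1/2) + 3*log(y + 2))/90; value = -11*log(5)/45 - log(9)/30 - log(13/2)/45 + log(5/2)/45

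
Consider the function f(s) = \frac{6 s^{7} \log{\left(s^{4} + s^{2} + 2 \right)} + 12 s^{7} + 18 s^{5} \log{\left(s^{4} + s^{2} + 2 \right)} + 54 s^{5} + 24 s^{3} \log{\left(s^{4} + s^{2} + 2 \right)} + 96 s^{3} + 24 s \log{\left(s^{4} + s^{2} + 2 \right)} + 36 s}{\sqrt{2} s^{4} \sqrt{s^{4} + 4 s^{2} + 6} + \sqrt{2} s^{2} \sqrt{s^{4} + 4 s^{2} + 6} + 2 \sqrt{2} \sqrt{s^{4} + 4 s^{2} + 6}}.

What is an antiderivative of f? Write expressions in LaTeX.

Recognize the product-rule pattern: f = u'v + uv' with u = 3 \sqrt{\frac{s^{4}}{2} + 2 s^{2} + 3}, v = \log{\left(s^{4} + s^{2} + 2 \right)}, so integration by parts undoes it.
Check: d/ds[3 \sqrt{\frac{s^{4}}{2} + 2 s^{2} + 3} \log{\left(s^{4} + s^{2} + 2 \right)}] = \frac{6 s^{7} \log{\left(s^{4} + s^{2} + 2 \right)} + 12 s^{7} + 18 s^{5} \log{\left(s^{4} + s^{2} + 2 \right)} + 54 s^{5} + 24 s^{3} \log{\left(s^{4} + s^{2} + 2 \right)} + 96 s^{3} + 24 s \log{\left(s^{4} + s^{2} + 2 \right)} + 36 s}{\sqrt{2} s^{4} \sqrt{s^{4} + 4 s^{2} + 6} + \sqrt{2} s^{2} \sqrt{s^{4} + 4 s^{2} + 6} + 2 \sqrt{2} \sqrt{s^{4} + 4 s^{2} + 6}} = f(s).

An antiderivative is F(s) = 3 \sqrt{\frac{s^{4}}{2} + 2 s^{2} + 3} \log{\left(s^{4} + s^{2} + 2 \right)}.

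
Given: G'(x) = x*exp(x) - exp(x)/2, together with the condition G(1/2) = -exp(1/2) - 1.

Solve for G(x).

G'(x) has the shape u'v + uv' for u = x - 3/2 and v = exp(x) — it is the derivative of the product u*v.
A general antiderivative is (2*x - 3)*exp(x)/2 + C.
The condition gives C = -exp(1/2) - 1 - (-exp(1/2)) = -1.
So G(x) = (2*x*exp(x) - 3*exp(x) - 2)/2.
Check: d/dx[(2*x*exp(x) - 3*exp(x) - 2)/2] = x*exp(x) - exp(x)/2 = G'(x).

G(x) = (2*x*exp(x) - 3*exp(x) - 2)/2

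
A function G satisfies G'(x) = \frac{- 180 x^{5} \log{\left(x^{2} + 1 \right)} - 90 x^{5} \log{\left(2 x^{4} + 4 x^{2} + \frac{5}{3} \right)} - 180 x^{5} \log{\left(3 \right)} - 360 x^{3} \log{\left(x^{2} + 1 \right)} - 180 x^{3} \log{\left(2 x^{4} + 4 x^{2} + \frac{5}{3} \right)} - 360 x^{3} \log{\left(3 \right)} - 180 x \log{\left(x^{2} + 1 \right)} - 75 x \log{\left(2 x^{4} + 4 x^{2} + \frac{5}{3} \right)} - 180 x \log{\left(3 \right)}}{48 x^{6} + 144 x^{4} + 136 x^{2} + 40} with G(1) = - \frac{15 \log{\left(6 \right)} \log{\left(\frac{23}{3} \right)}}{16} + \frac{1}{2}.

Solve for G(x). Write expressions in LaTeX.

Recognize the product-rule pattern: G'(x) = u'v + uv' with u = - \frac{15 \log{\left(3 x^{2} + 3 \right)}}{16}, v = \log{\left(2 x^{4} + 4 x^{2} + \frac{5}{3} \right)}, so integration by parts undoes it.
A general antiderivative is - \frac{15 \log{\left(3 x^{2} + 3 \right)} \log{\left(2 x^{4} + 4 x^{2} + \frac{5}{3} \right)}}{16} + C.
The condition gives C = - \frac{15 \log{\left(6 \right)} \log{\left(\frac{23}{3} \right)}}{16} + \frac{1}{2} - (- \frac{15 \log{\left(6 \right)} \log{\left(\frac{23}{3} \right)}}{16}) = \frac{1}{2}.
So G(x) = \frac{- 15 \log{\left(3 x^{2} + 3 \right)} \log{\left(2 x^{4} + 4 x^{2} + \frac{5}{3} \right)} + 8}{16}.
Check: d/dx[\frac{- 15 \log{\left(3 x^{2} + 3 \right)} \log{\left(2 x^{4} + 4 x^{2} + \frac{5}{3} \right)} + 8}{16}] = \frac{- 180 x^{5} \log{\left(x^{2} + 1 \right)} - 90 x^{5} \log{\left(2 x^{4} + 4 x^{2} + \frac{5}{3} \right)} - 180 x^{5} \log{\left(3 \right)} - 360 x^{3} \log{\left(x^{2} + 1 \right)} - 180 x^{3} \log{\left(2 x^{4} + 4 x^{2} + \frac{5}{3} \right)} - 360 x^{3} \log{\left(3 \right)} - 180 x \log{\left(x^{2} + 1 \right)} - 75 x \log{\left(2 x^{4} + 4 x^{2} + \frac{5}{3} \right)} - 180 x \log{\left(3 \right)}}{48 x^{6} + 144 x^{4} + 136 x^{2} + 40} = G'(x).

G(x) = \frac{- 15 \log{\left(3 x^{2} + 3 \right)} \log{\left(2 x^{4} + 4 x^{2} + \frac{5}{3} \right)} + 8}{16}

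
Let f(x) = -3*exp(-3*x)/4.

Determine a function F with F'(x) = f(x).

Whatever form F(x) takes, F'(x) = f(x) is non-negotiable.
Check: d/dx[exp(-3*x)/4] = -3*exp(-3*x)/4 = f(x).

An antiderivative is F(x) = exp(-3*x)/4.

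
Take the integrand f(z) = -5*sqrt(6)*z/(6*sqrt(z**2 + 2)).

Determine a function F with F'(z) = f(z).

f matches the chain-rule pattern g'(h)*h' with inner function h(z) = 3*z**2/2 + 3; substituting u = h(z) collapses the integral.
Check: d/dz[-5*sqrt(6)*sqrt(z**2 + 2)/6] = -5*sqrt(6)*z/(6*sqrt(z**2 + 2)) = f(z).

An antiderivative is F(z) = -5*sqrt(6)*sqrt(z**2 + 2)/6.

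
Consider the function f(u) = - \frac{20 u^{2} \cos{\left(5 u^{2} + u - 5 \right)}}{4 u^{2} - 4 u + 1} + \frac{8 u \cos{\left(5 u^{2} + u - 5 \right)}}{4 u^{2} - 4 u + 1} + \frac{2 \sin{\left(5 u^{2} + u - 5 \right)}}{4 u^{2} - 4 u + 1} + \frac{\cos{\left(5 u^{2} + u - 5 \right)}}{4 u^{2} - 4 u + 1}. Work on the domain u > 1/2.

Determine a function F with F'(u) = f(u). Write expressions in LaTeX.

Recognize the product-rule pattern: f = v'r + vr' with v = - \frac{1}{2 u - 1}, r = \sin{\left(5 u^{2} + u - 5 \right)}, so integration by parts undoes it.
Check: d/du[- \frac{\sin{\left(5 u^{2} + u - 5 \right)}}{2 u - 1}] = \frac{- 20 u^{2} \cos{\left(5 u^{2} + u - 5 \right)} + 8 u \cos{\left(5 u^{2} + u - 5 \right)} + 2 \sin{\left(5 u^{2} + u - 5 \right)} + \cos{\left(5 u^{2} + u - 5 \right)}}{4 u^{2} - 4 u + 1}, which equals f(u).

An antiderivative is F(u) = - \frac{\sin{\left(5 u^{2} + u - 5 \right)}}{2 u - 1}.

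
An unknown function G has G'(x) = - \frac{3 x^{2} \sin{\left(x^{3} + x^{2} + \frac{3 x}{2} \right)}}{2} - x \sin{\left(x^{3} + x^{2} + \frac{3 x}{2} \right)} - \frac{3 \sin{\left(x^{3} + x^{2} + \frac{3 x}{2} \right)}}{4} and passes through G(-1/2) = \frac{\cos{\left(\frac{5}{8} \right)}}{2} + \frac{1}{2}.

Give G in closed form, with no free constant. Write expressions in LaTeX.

The substitution u = x^{3} + x^{2} + \frac{3 x}{2} works: G'(x) is exactly (dG/du)*(du/dx) for that inner function.
A general antiderivative is \frac{\cos{\left(x^{3} + x^{2} + \frac{3 x}{2} \right)}}{2} + C.
The condition gives C = \frac{\cos{\left(\frac{5}{8} \right)}}{2} + \frac{1}{2} - (\frac{\cos{\left(\frac{5}{8} \right)}}{2}) = \frac{1}{2}.
So G(x) = \frac{\cos{\left(x^{3} + x^{2} + \frac{3 x}{2} \right)}}{2} + \frac{1}{2}.
Check: d/dx[\frac{\cos{\left(x^{3} + x^{2} + \frac{3 x}{2} \right)}}{2} + \frac{1}{2}] = - \frac{3 x^{2} \sin{\left(x^{3} + x^{2} + \frac{3 x}{2} \right)}}{2} - x \sin{\left(x^{3} + x^{2} + \frac{3 x}{2} \right)} - \frac{3 \sin{\left(x^{3} + x^{2} + \frac{3 x}{2} \right)}}{4} = G'(x).

G(x) = \frac{\cos{\left(x^{3} + x^{2} + \frac{3 x}{2} \right)}}{2} + \frac{1}{2}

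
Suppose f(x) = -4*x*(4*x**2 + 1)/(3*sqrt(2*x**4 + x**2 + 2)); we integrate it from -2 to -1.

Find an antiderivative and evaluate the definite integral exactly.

Antiderivative: F(x) = -4*sqrt(2*x**4 + x**2 + 2)/3; value = -4*sqrt(5)/3 + 4*sqrt(38)/3

f matches the chain-rule pattern g'(h)*h' with inner function h(x) = 2*x**4 + x**2 + 2; substituting u = h(x) collapses the integral.
F(x) = -4*sqrt(2*x**4 + x**2 + 2)/3 is an antiderivative of f.
Check: d/dx[-4*sqrt(2*x**4 + x**2 + 2)/3] = (-16*x**3 - 4*x)/(3*sqrt(2*x**4 + x**2 + 2)), which equals f(x).
F(-1) = -4*sqrt(5)/3; F(-2) = -4*sqrt(38)/3.
Integral = F(-1) - F(-2) = -4*sqrt(5)/3 + 4*sqrt(38)/3.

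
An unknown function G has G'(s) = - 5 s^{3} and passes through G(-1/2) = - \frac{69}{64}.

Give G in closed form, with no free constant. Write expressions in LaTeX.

The proposed G(s) is checked by its d/ds: the result must match the given G'(s).
A general antiderivative is - \frac{5 s^{4}}{4} + C.
The condition gives C = - \frac{69}{64} - (- \frac{5}{64}) = -1.
So G(s) = - \frac{5 s^{4}}{4} - 1.
Check: d/ds[- \frac{5 s^{4}}{4} - 1] = - 5 s^{3} = G'(s).

G(s) = - \frac{5 s^{4}}{4} - 1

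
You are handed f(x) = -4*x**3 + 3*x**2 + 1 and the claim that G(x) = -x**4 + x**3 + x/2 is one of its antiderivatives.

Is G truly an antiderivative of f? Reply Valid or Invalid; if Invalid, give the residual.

Invalid: d/dx[G] - f = -1/2, which is not 0.

d/dx[G] = -4*x**3 + 3*x**2 + 1/2
d/dx[G] - f(x) = -1/2 != 0.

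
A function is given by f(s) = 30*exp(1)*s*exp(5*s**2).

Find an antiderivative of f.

An antiderivative is F(s) = 3*exp(1)*exp(5*s**2).

f matches the chain-rule pattern g'(h)*h' with inner function h(s) = 5*s**2 + 1; substituting u = h(s) collapses the integral.
Check: d/ds[3*exp(1)*exp(5*s**2)] = 30*exp(1)*s*exp(5*s**2) = f(s).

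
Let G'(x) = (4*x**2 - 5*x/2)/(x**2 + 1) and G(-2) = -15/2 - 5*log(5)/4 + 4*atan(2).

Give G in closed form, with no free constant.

G(x) = 4*x - 5*log(x**2 + 1)/4 - 4*atan(x) + 1/2

For G(x) to be correct, d/dx[G] must agree with the stated G'(x) identically.
A general antiderivative is 4*x - 5*log(x**2 + 1)/4 - 4*atan(x) + C.
The condition gives C = -15/2 - 5*log(5)/4 + 4*atan(2) - (-8 - 5*log(5)/4 + 4*atan(2)) = 1/2.
So G(x) = 4*x - 5*log(x**2 + 1)/4 - 4*atan(x) + 1/2.
Check: d/dx[4*x - 5*log(x**2 + 1)/4 - 4*atan(x) + 1/2] = (8*x**2 - 5*x)/(2*x**2 + 2), which equals G'(x).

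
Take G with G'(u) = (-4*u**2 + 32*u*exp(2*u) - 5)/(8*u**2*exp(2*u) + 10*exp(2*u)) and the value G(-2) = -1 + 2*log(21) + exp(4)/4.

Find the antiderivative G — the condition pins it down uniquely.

Whatever form G(u) takes, its d/du must return the stated G'(u).
A general antiderivative is 2*log(4*u**2 + 5) + exp(-2*u)/4 + C.
The condition gives C = -1 + 2*log(21) + exp(4)/4 - (2*log(21) + exp(4)/4) = -1.
So G(u) = 2*log(4*u**2 + 5) - 1 + exp(-2*u)/4.
Check: d/du[2*log(4*u**2 + 5) - 1 + exp(-2*u)/4] = (-4*u**2 + 32*u*exp(2*u) - 5)/(8*u**2*exp(2*u) + 10*exp(2*u)) = G'(u).

G(u) = 2*log(4*u**2 + 5) - 1 + exp(-2*u)/4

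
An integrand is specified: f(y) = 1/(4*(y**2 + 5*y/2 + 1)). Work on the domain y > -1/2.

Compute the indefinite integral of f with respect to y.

The denominator factors as 2*(y + 2)*(2*y + 1); partial fractions split f into directly integrable pieces: 1/(3*(2*y + 1)) - 1/(6*(y + 2)).
Check: d/dy[log(y + 1/2)/6 - log(y + 2)/6] = 1/(4*y**2 + 10*y + 4), which equals f(y).

F(y) = log(y + 1/2)/6 - log(y + 2)/6 + C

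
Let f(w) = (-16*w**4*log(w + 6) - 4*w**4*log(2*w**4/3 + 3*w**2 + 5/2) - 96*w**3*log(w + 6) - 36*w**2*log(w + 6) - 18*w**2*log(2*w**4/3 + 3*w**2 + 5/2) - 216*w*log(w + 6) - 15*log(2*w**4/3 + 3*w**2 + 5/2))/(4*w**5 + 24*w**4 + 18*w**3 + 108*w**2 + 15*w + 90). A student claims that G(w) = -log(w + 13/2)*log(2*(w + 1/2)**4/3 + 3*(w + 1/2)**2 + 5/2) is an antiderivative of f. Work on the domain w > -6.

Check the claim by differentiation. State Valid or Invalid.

d/dw[G] = (-128*w**4*log(w + 13/2) - 32*w**4*log(16*w**4 + 32*w**3 + 96*w**2 + 80*w + 79) + 32*w**4*log(24) - 1024*w**3*log(w + 13/2) - 64*w**3*log(16*w**4 + 32*w**3 + 96*w**2 + 80*w + 79) + 64*w**3*log(24) - 1632*w**2*log(w + 13/2) - 192*w**2*log(16*w**4 + 32*w**3 + 96*w**2 + 80*w + 79) + 192*w**2*log(24) - 2656*w*log(w + 13/2) - 160*w*log(16*w**4 + 32*w**3 + 96*w**2 + 80*w + 79) + 160*w*log(24) - 1040*log(w + 13/2) - 158*log(16*w**4 + 32*w**3 + 96*w**2 + 80*w + 79) + 158*log(24))/(32*w**5 + 272*w**4 + 608*w**3 + 1408*w**2 + 1198*w + 1027)
d/dw[G] - f(w) = (512*w**9*log(w + 6) - 512*w**9*log(w + 13/2) + 128*w**9*log(2*w**4/3 + 3*w**2 + 5/2) - 128*w**9*log(16*w**4 + 32*w**3 + 96*w**2 + 80*w + 79) + 128*w**9*log(24) + 7424*w**8*log(w + 6) - 7168*w**8*log(w + 13/2) + 1088*w**8*log(2*w**4/3 + 3*w**2 + 5/2) - 1024*w**8*log(16*w**4 + 32*w**3 + 96*w**2 + 80*w + 79) + 1024*w**8*log(24) + 36992*w**7*log(w + 6) - 33408*w**7*log(w + 13/2) + 3008*w**7*log(2*w**4/3 + 3*w**2 + 5/2) - 2880*w**7*log(16*w**4 + 32*w**3 + 96*w**2 + 80*w + 79) + 2880*w**7*log(24) + 97600*w**6*log(w + 6) - 82048*w**6*log(w + 13/2) + 10528*w**6*log(2*w**4/3 + 3*w**2 + 5/2) - 9856*w**6*log(16*w**4 + 32*w**3 + 96*w**2 + 80*w + 79) + 9856*w**6*log(24) + 234976*w**5*log(w + 6) - 209792*w**5*log(w + 13/2) + 16216*w**5*log(2*w**4/3 + 3*w**2 + 5/2) - 15320*w**5*log(16*w**4 + 32*w**3 + 96*w**2 + 80*w + 79) + 15320*w**5*log(24) + 313456*w**4*log(w + 6) - 275904*w**4*log(w + 13/2) + 33532*w**4*log(2*w**4/3 + 3*w**2 + 5/2) - 31248*w**4*log(16*w**4 + 32*w**3 + 96*w**2 + 80*w + 79) + 31248*w**4*log(24) + 445848*w**3*log(w + 6) - 422208*w**3*log(w + 13/2) + 30684*w**3*log(2*w**4/3 + 3*w**2 + 5/2) - 28764*w**3*log(16*w**4 + 32*w**3 + 96*w**2 + 80*w + 79) + 28764*w**3*log(24) + 295740*w**2*log(w + 6) - 299040*w**2*log(w + 13/2) + 39606*w**2*log(2*w**4/3 + 3*w**2 + 5/2) - 36744*w**2*log(16*w**4 + 32*w**3 + 96*w**2 + 80*w + 79) + 36744*w**2*log(24) + 221832*w*log(w + 6) - 254640*w*log(w + 13/2) + 17970*w*log(2*w**4/3 + 3*w**2 + 5/2) - 16770*w*log(16*w**4 + 32*w**3 + 96*w**2 + 80*w + 79) + 16770*w*log(24) - 93600*log(w + 13/2) + 15405*log(2*w**4/3 + 3*w**2 + 5/2) - 14220*log(16*w**4 + 32*w**3 + 96*w**2 + 80*w + 79) + 14220*log(24))/(128*w**10 + 1856*w**9 + 9536*w**8 + 28576*w**7 + 79384*w**6 + 130828*w**5 + 231876*w**4 + 223710*w**3 + 255606*w**2 + 123225*w + 92430) != 0.

Invalid: d/dw[G] - f = (512*w**9*log(w + 6) - 512*w**9*log(w + 13/2) + 128*w**9*log(2*w**4/3 + 3*w**2 + 5/2) - 128*w**9*log(16*w**4 + 32*w**3 + 96*w**2 + 80*w + 79) + 128*w**9*log(24) + 7424*w**8*log(w + 6) - 7168*w**8*log(w + 13/2) + 1088*w**8*log(2*w**4/3 + 3*w**2 + 5/2) - 1024*w**8*log(16*w**4 + 32*w**3 + 96*w**2 + 80*w + 79) + 1024*w**8*log(24) + 36992*w**7*log(w + 6) - 33408*w**7*log(w + 13/2) + 3008*w**7*log(2*w**4/3 + 3*w**2 + 5/2) - 2880*w**7*log(16*w**4 + 32*w**3 + 96*w**2 + 80*w + 79) + 2880*w**7*log(24) + 97600*w**6*log(w + 6) - 82048*w**6*log(w + 13/2) + 10528*w**6*log(2*w**4/3 + 3*w**2 + 5/2) - 9856*w**6*log(16*w**4 + 32*w**3 + 96*w**2 + 80*w + 79) + 9856*w**6*log(24) + 234976*w**5*log(w + 6) - 209792*w**5*log(w + 13/2) + 16216*w**5*log(2*w**4/3 + 3*w**2 + 5/2) - 15320*w**5*log(16*w**4 + 32*w**3 + 96*w**2 + 80*w + 79) + 15320*w**5*log(24) + 313456*w**4*log(w + 6) - 275904*w**4*log(w + 13/2) + 33532*w**4*log(2*w**4/3 + 3*w**2 + 5/2) - 31248*w**4*log(16*w**4 + 32*w**3 + 96*w**2 + 80*w + 79) + 31248*w**4*log(24) + 445848*w**3*log(w + 6) - 422208*w**3*log(w + 13/2) + 30684*w**3*log(2*w**4/3 + 3*w**2 + 5/2) - 28764*w**3*log(16*w**4 + 32*w**3 + 96*w**2 + 80*w + 79) + 28764*w**3*log(24) + 295740*w**2*log(w + 6) - 299040*w**2*log(w + 13/2) + 39606*w**2*log(2*w**4/3 + 3*w**2 + 5/2) - 36744*w**2*log(16*w**4 + 32*w**3 + 96*w**2 + 80*w + 79) + 36744*w**2*log(24) + 221832*w*log(w + 6) - 254640*w*log(w + 13/2) + 17970*w*log(2*w**4/3 + 3*w**2 + 5/2) - 16770*w*log(16*w**4 + 32*w**3 + 96*w**2 + 80*w + 79) + 16770*w*log(24) - 93600*log(w + 13/2) + 15405*log(2*w**4/3 + 3*w**2 + 5/2) - 14220*log(16*w**4 + 32*w**3 + 96*w**2 + 80*w + 79) + 14220*log(24))/(128*w**10 + 1856*w**9 + 9536*w**8 + 28576*w**7 + 79384*w**6 + 130828*w**5 + 231876*w**4 + 223710*w**3 + 255606*w**2 + 123225*w + 92430), which is not 0.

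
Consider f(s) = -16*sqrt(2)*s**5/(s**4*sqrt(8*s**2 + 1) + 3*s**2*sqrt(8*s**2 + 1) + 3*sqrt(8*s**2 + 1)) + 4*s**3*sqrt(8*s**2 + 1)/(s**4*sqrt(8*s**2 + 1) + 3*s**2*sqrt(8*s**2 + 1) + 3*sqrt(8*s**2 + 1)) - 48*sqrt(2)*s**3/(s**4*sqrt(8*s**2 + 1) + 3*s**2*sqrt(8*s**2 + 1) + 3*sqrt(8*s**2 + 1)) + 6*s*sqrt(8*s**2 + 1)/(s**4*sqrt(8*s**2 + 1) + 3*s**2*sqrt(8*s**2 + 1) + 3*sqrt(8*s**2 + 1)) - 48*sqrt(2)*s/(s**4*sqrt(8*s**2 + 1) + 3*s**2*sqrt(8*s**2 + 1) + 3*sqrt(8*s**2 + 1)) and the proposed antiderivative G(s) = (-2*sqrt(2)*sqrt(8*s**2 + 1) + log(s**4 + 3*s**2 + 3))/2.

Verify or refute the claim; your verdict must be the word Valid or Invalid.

d/ds[G] = (-8*sqrt(2)*s**5 + 2*s**3*sqrt(8*s**2 + 1) - 24*sqrt(2)*s**3 + 3*s*sqrt(8*s**2 + 1) - 24*sqrt(2)*s)/(s**4*sqrt(8*s**2 + 1) + 3*s**2*sqrt(8*s**2 + 1) + 3*sqrt(8*s**2 + 1))
d/ds[G] - f(s) = (8*sqrt(2)*s**5*sqrt(8*s**2 + 1) - 16*s**5 + 24*sqrt(2)*s**3*sqrt(8*s**2 + 1) - 26*s**3 + 24*sqrt(2)*s*sqrt(8*s**2 + 1) - 3*s)/(8*s**6 + 25*s**4 + 27*s**2 + 3) != 0.

Invalid: d/ds[G] - f = (8*sqrt(2)*s**5*sqrt(8*s**2 + 1) - 16*s**5 + 24*sqrt(2)*s**3*sqrt(8*s**2 + 1) - 26*s**3 + 24*sqrt(2)*s*sqrt(8*s**2 + 1) - 3*s)/(8*s**6 + 25*s**4 + 27*s**2 + 3), which is not 0.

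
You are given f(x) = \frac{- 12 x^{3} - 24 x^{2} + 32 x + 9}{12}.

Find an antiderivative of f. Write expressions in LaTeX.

Since d/dx undoes antidifferentiation here, F'(x) = f(x) is required of F(x).
Check: d/dx[- \frac{x^{4}}{4} - \frac{2 x^{3}}{3} + \frac{4 x^{2}}{3} + \frac{3 x}{4}] = - x^{3} - 2 x^{2} + \frac{8 x}{3} + \frac{3}{4}, which equals f(x).

An antiderivative is F(x) = - \frac{x^{4}}{4} - \frac{2 x^{3}}{3} + \frac{4 x^{2}}{3} + \frac{3 x}{4}.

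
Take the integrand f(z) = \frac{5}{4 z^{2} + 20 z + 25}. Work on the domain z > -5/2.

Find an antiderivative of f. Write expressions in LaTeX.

An antiderivative is F(z) = - \frac{5}{2 \left(2 z + 5\right)}.

For F(z) to be correct the identity F'(z) - f(z) = 0 must hold.
Check: d/dz[- \frac{5}{2 \left(2 z + 5\right)}] = \frac{5}{4 z^{2} + 20 z + 25} = f(z).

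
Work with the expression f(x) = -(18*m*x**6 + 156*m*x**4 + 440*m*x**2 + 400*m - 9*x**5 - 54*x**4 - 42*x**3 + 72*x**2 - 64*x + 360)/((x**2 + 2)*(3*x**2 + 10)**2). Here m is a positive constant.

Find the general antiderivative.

Recover f(x) by differentiating a candidate F(x); any mismatch rules it out.
Check: d/dx[-(12*m*x**3 + 40*m*x - 3*x**2*log(3*x**2/2 + 3) + 36*x - 10*log(3*x**2/2 + 3) - 6)/(2*(3*x**2 + 10))] = (-18*m*x**6 - 156*m*x**4 - 440*m*x**2 - 400*m + 9*x**5 + 54*x**4 + 42*x**3 - 72*x**2 + 64*x - 360)/(9*x**6 + 78*x**4 + 220*x**2 + 200), which equals f(x).

F(x) = -(12*m*x**3 + 40*m*x - 3*x**2*log(3*x**2/2 + 3) + 36*x - 10*log(3*x**2/2 + 3) - 6)/(2*(3*x**2 + 10)) + C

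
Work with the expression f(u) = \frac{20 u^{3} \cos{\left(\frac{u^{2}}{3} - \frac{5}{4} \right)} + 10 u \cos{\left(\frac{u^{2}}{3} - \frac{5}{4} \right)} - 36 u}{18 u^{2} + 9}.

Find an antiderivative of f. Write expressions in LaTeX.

For F(u) to be correct the identity F'(u) - f(u) = 0 must hold.
Check: d/du[- \frac{3 \log{\left(4 u^{2} + 2 \right)} - 5 \sin{\left(\frac{u^{2}}{3} - \frac{5}{4} \right)}}{3}] = \frac{20 u^{3} \cos{\left(\frac{u^{2}}{3} - \frac{5}{4} \right)} + 10 u \cos{\left(\frac{u^{2}}{3} - \frac{5}{4} \right)} - 36 u}{18 u^{2} + 9} = f(u).

An antiderivative is F(u) = - \frac{3 \log{\left(4 u^{2} + 2 \right)} - 5 \sin{\left(\frac{u^{2}}{3} - \frac{5}{4} \right)}}{3}.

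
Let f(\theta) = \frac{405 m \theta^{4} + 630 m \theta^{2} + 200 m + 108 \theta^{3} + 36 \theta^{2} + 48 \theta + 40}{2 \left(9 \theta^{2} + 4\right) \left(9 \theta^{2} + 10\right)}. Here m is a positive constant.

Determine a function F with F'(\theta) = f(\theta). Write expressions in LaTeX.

An antiderivative is F(\theta) = \frac{15 m \theta + 2 \log{\left(\frac{3 \theta^{2}}{2} + \frac{5}{3} \right)} + 2 \operatorname{atan}{\left(\frac{3 \theta}{2} \right)}}{6}.

Recover f(\theta) by differentiating a candidate F(\theta); any mismatch rules it out.
Check: d/d\theta[\frac{15 m \theta + 2 \log{\left(\frac{3 \theta^{2}}{2} + \frac{5}{3} \right)} + 2 \operatorname{atan}{\left(\frac{3 \theta}{2} \right)}}{6}] = \frac{405 m \theta^{4} + 630 m \theta^{2} + 200 m + 108 \theta^{3} + 36 \theta^{2} + 48 \theta + 40}{162 \theta^{4} + 252 \theta^{2} + 80}, which equals f(\theta).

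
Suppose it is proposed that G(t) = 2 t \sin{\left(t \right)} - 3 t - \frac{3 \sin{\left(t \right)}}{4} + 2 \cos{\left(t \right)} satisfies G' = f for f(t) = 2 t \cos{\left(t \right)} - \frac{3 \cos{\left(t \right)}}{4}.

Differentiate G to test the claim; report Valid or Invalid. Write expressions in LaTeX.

d/dt[G] = 2 t \cos{\left(t \right)} - \frac{3 \cos{\left(t \right)}}{4} - 3
d/dt[G] - f(t) = -3 != 0.

Invalid: d/dt[G] - f = -3, which is not 0.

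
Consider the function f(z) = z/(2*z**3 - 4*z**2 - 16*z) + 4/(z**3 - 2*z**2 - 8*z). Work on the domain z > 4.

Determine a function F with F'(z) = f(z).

Factor the denominator (2*z*(z - 4)*(z + 2)) and decompose: f = 1/(4*(z + 2)) + 1/(4*(z - 4)) - 1/(2*z); each piece integrates to a log, atan, or power term.
Check: d/dz[-log(z)/2 + log(z**2 - 2*z - 8)/4] = (z + 8)/(2*z**3 - 4*z**2 - 16*z), which equals f(z).

An antiderivative is F(z) = -log(z)/2 + log(z**2 - 2*z - 8)/4.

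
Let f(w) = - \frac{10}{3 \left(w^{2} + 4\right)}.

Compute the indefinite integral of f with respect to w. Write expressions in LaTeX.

Recover f(w) by differentiating a candidate F(w); any mismatch rules it out.
Check: d/dw[- \frac{5 \operatorname{atan}{\left(\frac{w}{2} \right)}}{3}] = - \frac{10}{3 w^{2} + 12}, which equals f(w).

F(w) = - \frac{5 \operatorname{atan}{\left(\frac{w}{2} \right)}}{3} + C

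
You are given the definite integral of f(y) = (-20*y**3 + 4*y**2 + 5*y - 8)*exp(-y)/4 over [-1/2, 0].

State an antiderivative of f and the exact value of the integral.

f has the shape u'v + uv' for u = 5*y**3 + 14*y**2 + 107*y/4 + 115/4 and v = exp(-y) — it is the derivative of the product u*v.
F(y) = (20*y**3 + 56*y**2 + 107*y + 115)*exp(-y)/4 is an antiderivative of f.
Check: d/dy[(20*y**3 + 56*y**2 + 107*y + 115)*exp(-y)/4] = (-20*y**3 + 4*y**2 + 5*y - 8)*exp(-y)/4 = f(y).
F(0) = 115/4; F(-1/2) = 73*exp(1/2)/4.
Integral = F(0) - F(-1/2) = 115/4 - 73*exp(1/2)/4.

Antiderivative: F(y) = (20*y**3 + 56*y**2 + 107*y + 115)*exp(-y)/4; value = 115/4 - 73*exp(1/2)/4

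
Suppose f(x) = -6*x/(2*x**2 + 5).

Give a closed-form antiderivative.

An antiderivative is F(x) = -3*log(2*x**2 + 5)/2.

The substitution u = 2*x**2 + 5 works: f is exactly (dF/du)*(du/dx) for that inner function.
Check: d/dx[-3*log(2*x**2 + 5)/2] = -6*x/(2*x**2 + 5) = f(x).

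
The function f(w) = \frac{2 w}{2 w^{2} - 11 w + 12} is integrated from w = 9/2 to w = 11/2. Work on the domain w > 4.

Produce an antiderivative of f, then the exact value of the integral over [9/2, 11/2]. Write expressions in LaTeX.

Antiderivative: F(w) = - \frac{- 8 \log{\left(w - 4 \right)} + 3 \log{\left(w - \frac{3}{2} \right)}}{5}; value = - \frac{3 \log{\left(4 \right)}}{5} + \frac{8 \log{\left(\frac{3}{2} \right)}}{5} + \frac{3 \log{\left(3 \right)}}{5} + \frac{8 \log{\left(2 \right)}}{5}

Factor the denominator (\left(w - 4\right) \left(2 w - 3\right)) and decompose: f = - \frac{6}{5 \left(2 w - 3\right)} + \frac{8}{5 \left(w - 4\right)}; each piece integrates to a log, atan, or power term.
F(w) = - \frac{- 8 \log{\left(w - 4 \right)} + 3 \log{\left(w - \frac{3}{2} \right)}}{5} is an antiderivative of f.
Check: d/dw[- \frac{- 8 \log{\left(w - 4 \right)} + 3 \log{\left(w - \frac{3}{2} \right)}}{5}] = \frac{2 w}{2 w^{2} - 11 w + 12} = f(w).
F(11/2) = - \frac{3 \log{\left(4 \right)}}{5} + \frac{8 \log{\left(\frac{3}{2} \right)}}{5}; F(9/2) = - \frac{8 \log{\left(2 \right)}}{5} - \frac{3 \log{\left(3 \right)}}{5}.
Integral = F(11/2) - F(9/2) = - \frac{3 \log{\left(4 \right)}}{5} + \frac{8 \log{\left(\frac{3}{2} \right)}}{5} + \frac{3 \log{\left(3 \right)}}{5} + \frac{8 \log{\left(2 \right)}}{5}.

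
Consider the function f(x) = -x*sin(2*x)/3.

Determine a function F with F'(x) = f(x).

Since d/dx undoes antidifferentiation here, F'(x) = f(x) is required of F(x).
Check: d/dx[x*cos(2*x)/6 - sin(2*x)/12] = -x*sin(2*x)/3 = f(x).

An antiderivative is F(x) = x*cos(2*x)/6 - sin(2*x)/12.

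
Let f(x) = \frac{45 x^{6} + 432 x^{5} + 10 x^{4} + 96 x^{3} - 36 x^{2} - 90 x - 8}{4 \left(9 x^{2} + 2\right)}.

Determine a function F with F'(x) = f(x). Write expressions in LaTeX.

Recover f(x) by differentiating a candidate F(x); any mismatch rules it out.
Check: d/dx[\frac{x^{5}}{4} + 3 x^{4} - x - \frac{5 \log{\left(\frac{3 x^{2}}{2} + \frac{1}{3} \right)}}{4}] = \frac{45 x^{6} + 432 x^{5} + 10 x^{4} + 96 x^{3} - 36 x^{2} - 90 x - 8}{36 x^{2} + 8}, which equals f(x).

An antiderivative is F(x) = \frac{x^{5}}{4} + 3 x^{4} - x - \frac{5 \log{\left(\frac{3 x^{2}}{2} + \frac{1}{3} \right)}}{4}.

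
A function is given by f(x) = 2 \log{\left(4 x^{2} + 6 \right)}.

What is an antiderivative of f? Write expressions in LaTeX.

An antiderivative is F(x) = 2 x \log{\left(2 x^{2} + 3 \right)} - 4 x + 2 x \log{\left(2 \right)} + 2 \sqrt{6} \operatorname{atan}{\left(\frac{\sqrt{6} x}{3} \right)}.

For F(x) to be correct the identity F'(x) - f(x) = 0 must hold.
Check: d/dx[2 x \log{\left(2 x^{2} + 3 \right)} - 4 x + 2 x \log{\left(2 \right)} + 2 \sqrt{6} \operatorname{atan}{\left(\frac{\sqrt{6} x}{3} \right)}] = 2 \log{\left(2 x^{2} + 3 \right)} + 2 \log{\left(2 \right)}, which equals f(x).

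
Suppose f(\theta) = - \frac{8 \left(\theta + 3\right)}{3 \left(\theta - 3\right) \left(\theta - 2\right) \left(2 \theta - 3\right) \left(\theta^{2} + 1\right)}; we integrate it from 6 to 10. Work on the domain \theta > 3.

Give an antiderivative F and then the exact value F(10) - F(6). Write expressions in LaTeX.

Factor the denominator (3 \left(\theta - 3\right) \left(\theta - 2\right) \left(2 \theta - 3\right) \left(\theta^{2} + 1\right)) and decompose: f = \frac{8 \left(8 \theta - 1\right)}{195 \left(\theta^{2} + 1\right)} - \frac{64}{13 \left(2 \theta - 3\right)} + \frac{8}{3 \left(\theta - 2\right)} - \frac{8}{15 \left(\theta - 3\right)}; each piece integrates to a log, atan, or power term.
F(\theta) = - \frac{8 \log{\left(\theta - 3 \right)}}{15} + \frac{8 \log{\left(\theta - 2 \right)}}{3} - \frac{32 \log{\left(\theta - \frac{3}{2} \right)}}{13} + \frac{32 \log{\left(\theta^{2} + 1 \right)}}{195} - \frac{8 \operatorname{atan}{\left(\theta \right)}}{195} is an antiderivative of f.
Check: d/d\theta[- \frac{8 \log{\left(\theta - 3 \right)}}{15} + \frac{8 \log{\left(\theta - 2 \right)}}{3} - \frac{32 \log{\left(\theta - \frac{3}{2} \right)}}{13} + \frac{32 \log{\left(\theta^{2} + 1 \right)}}{195} - \frac{8 \operatorname{atan}{\left(\theta \right)}}{195}] = \frac{- 8 \theta - 24}{6 \theta^{5} - 39 \theta^{4} + 87 \theta^{3} - 93 \theta^{2} + 81 \theta - 54}, which equals f(\theta).
F(10) = - \frac{32 \log{\left(\frac{17}{2} \right)}}{13} - \frac{8 \log{\left(7 \right)}}{15} - \frac{8 \operatorname{atan}{\left(10 \right)}}{195} + \frac{32 \log{\left(101 \right)}}{195} + \frac{8 \log{\left(8 \right)}}{3}; F(6) = - \frac{32 \log{\left(\frac{9}{2} \right)}}{13} - \frac{8 \log{\left(3 \right)}}{15} - \frac{8 \operatorname{atan}{\left(6 \right)}}{195} + \frac{32 \log{\left(37 \right)}}{195} + \frac{8 \log{\left(4 \right)}}{3}.
Integral = F(10) - F(6) = - \frac{32 \log{\left(\frac{17}{2} \right)}}{13} - \frac{8 \log{\left(4 \right)}}{3} - \frac{8 \log{\left(7 \right)}}{15} - \frac{32 \log{\left(37 \right)}}{195} - \frac{8 \operatorname{atan}{\left(10 \right)}}{195} + \frac{8 \operatorname{atan}{\left(6 \right)}}{195} + \frac{8 \log{\left(3 \right)}}{15} + \frac{32 \log{\left(101 \right)}}{195} + \frac{32 \log{\left(\frac{9}{2} \right)}}{13} + \frac{8 \log{\left(8 \right)}}{3}.

Antiderivative: F(\theta) = - \frac{8 \log{\left(\theta - 3 \right)}}{15} + \frac{8 \log{\left(\theta - 2 \right)}}{3} - \frac{32 \log{\left(\theta - \frac{3}{2} \right)}}{13} + \frac{32 \log{\left(\theta^{2} + 1 \right)}}{195} - \frac{8 \operatorname{atan}{\left(\theta \right)}}{195}; value = - \frac{32 \log{\left(\frac{17}{2} \right)}}{13} - \frac{8 \log{\left(4 \right)}}{3} - \frac{8 \log{\left(7 \right)}}{15} - \frac{32 \log{\left(37 \right)}}{195} - \frac{8 \operatorname{atan}{\left(10 \right)}}{195} + \frac{8 \operatorname{atan}{\left(6 \right)}}{195} + \frac{8 \log{\left(3 \right)}}{15} + \frac{32 \log{\left(101 \right)}}{195} + \frac{32 \log{\left(\frac{9}{2} \right)}}{13} + \frac{8 \log{\left(8 \right)}}{3}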